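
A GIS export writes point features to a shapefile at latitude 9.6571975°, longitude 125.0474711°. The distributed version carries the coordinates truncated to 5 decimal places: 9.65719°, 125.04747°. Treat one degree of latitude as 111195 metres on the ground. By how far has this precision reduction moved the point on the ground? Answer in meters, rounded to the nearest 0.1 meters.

Δlat = 9.6571975 − 9.65719 = +0.0000075°; Δlon = 125.0474711 − 125.04747 = +0.0000011°.
N–S: 0.0000075° × 111195 m/° = 0.833963 m.
E–W at 9.65719°: 0.0000011° × 111195 × cos 9.65719° = 0.0000011 × 111195 × 0.9858 ≈ 0.120581 m.
Combined displacement = (0.833963² + 0.120581²)^½ ≈ 0.842635 m.

0.8 meters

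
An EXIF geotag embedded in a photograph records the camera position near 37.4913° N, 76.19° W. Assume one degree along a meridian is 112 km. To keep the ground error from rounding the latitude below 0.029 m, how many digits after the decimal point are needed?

One degree of latitude covers 112000 m.
With N decimal places the half-ulp bound is 0.5·10⁻ᴺ°, or 0.5·10⁻ᴺ × 112000 m on the ground.
Setting 56000 × 10⁻ᴺ ≤ 0.029 gives 10ᴺ ≥ 1.931e+06, i.e. N ≥ 6.29.
So 7 decimal places suffice (0.0056 m); 6 would allow up to 0.056 m.

7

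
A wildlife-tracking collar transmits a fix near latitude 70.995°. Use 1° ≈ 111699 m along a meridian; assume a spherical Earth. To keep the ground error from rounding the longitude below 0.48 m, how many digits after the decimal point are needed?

5 decimal places

At 70.995° one degree of longitude covers 111699 × cos 70.995° ≈ 111699 × 0.3257 ≈ 36374.9 m.
With N decimal places the half-ulp bound is 0.5·10⁻ᴺ°, or 0.5·10⁻ᴺ × 36374.9 m on the ground.
Need 0.5 × 36374.9 × 10⁻ᴺ ≤ 0.48 → 10⁻ᴺ ≤ 2.639e-05, so N ≥ 4.58.
So 5 decimal places suffice (0.182 m); 4 would allow up to 1.82 m.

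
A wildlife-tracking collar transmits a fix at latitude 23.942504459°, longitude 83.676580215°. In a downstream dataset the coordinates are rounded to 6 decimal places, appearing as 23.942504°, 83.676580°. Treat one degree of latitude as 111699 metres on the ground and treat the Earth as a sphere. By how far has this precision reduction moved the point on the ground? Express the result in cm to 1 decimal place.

Δlat = 23.942504459 − 23.942504 = +0.000000459°; Δlon = 83.676580215 − 83.676580 = +0.000000215°.
North–south shift: 0.000000459 × 111699 = 0.0512698 m.
E–W at 23.9425°: 0.000000215° × 111699 × cos 23.9425° = 0.000000215 × 111699 × 0.9140 ≈ 0.0219488 m.
Combined displacement = (0.0512698² + 0.0219488²)^½ ≈ 0.0557705 m.
That is 0.0557705 m = 5.577 cm.

5.6 cm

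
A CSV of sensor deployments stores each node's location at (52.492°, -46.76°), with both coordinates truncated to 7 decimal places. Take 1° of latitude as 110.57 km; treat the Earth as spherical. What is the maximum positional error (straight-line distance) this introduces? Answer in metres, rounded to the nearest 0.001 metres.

Truncating at 7 decimal places can drop up to a full unit in the last place, so each coordinate may be off by as much as 1e-07°.
North–south component: 1e-07° × 110570 = 0.011057 m.
E–W at 52.492°: 1e-07° × 110570 × cos 52.492° = 1e-07 × 110570 × 0.6089 ≈ 0.0067323 m.
Worst case both components are at the extreme and orthogonal: √(0.011057² + 0.0067323²) ≈ 0.0129453 m.

0.013 metres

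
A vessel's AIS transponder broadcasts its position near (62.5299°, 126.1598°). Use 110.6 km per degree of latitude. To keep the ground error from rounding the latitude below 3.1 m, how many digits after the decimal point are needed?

One degree of latitude covers 110600 m.
With N decimal places the half-ulp bound is 0.5·10⁻ᴺ°, or 0.5·10⁻ᴺ × 110600 m on the ground.
Need 0.5 × 110600 × 10⁻ᴺ ≤ 3.1 → 10⁻ᴺ ≤ 5.606e-05, so N ≥ 4.25.
So 5 decimal places suffice (0.553 m); 4 would allow up to 5.53 m.

5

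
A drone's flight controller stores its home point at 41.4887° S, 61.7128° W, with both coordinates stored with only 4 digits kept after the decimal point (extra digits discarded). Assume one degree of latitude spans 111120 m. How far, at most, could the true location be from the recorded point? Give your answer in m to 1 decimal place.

Truncating at 4 decimal places can drop up to a full unit in the last place, so each coordinate may be off by as much as 0.0001°.
Latitude error → 0.0001 × 111120 = 11.112 m along the meridian.
Longitude error → 0.0001 × 111120 × cos 41.4887° = 0.0001 × 111120 × 0.7491 ≈ 8.32385 m.
The two errors are perpendicular, so the maximum displacement is √(11.112² + 8.32385²) ≈ 13.8839 m.

13.9 m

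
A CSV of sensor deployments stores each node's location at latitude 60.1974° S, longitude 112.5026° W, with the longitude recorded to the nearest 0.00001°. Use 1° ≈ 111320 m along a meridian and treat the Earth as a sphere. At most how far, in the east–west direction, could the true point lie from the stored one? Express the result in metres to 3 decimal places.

0.277 metres

Rounding to 5 decimal places leaves the longitude within ±5e-06° of the true value.
One degree of longitude at 60.1974° is 111320 × cos 60.1974° ≈ 111320 × 0.4970 = 55327.5 m.
Maximum E–W displacement: 5e-06 × 55327.5 = 0.276638 m.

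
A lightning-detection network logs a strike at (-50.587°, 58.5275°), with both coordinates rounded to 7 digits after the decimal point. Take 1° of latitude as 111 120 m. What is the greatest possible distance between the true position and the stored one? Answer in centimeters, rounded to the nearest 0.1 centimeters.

Rounding to 7 decimal places leaves each coordinate within ±5e-08° of the true value.
Latitude error → 5e-08 × 111120 = 0.005556 m along the meridian.
East–west component at 50.587°: 5e-08° × 111120 × cos 50.587° ≈ 5e-08 × 70550.7 ≈ 0.00352754 m.
The two errors are perpendicular, so the maximum displacement is √(0.005556² + 0.00352754²) ≈ 0.00658123 m.
That is 0.00658123 m = 0.65812 cm.

0.7 centimeters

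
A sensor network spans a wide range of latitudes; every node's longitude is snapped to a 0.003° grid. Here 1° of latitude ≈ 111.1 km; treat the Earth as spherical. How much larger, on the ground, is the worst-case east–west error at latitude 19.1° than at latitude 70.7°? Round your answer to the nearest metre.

With a 0.003° grid the true value lies within half a step, ±0.003°/2 = ±0.0015°, of the stored one.
Error at 19.1° = 0.0015° × 111100 × cos 19.1° ≈ 166.65 × 0.9449 = 157.48 m.
Error at 70.7° = 0.0015° × 111100 × cos 70.7° ≈ 166.65 × 0.3305 = 55.08 m.
Difference: 157.48 − 55.08 = 102.4 m.

102 metres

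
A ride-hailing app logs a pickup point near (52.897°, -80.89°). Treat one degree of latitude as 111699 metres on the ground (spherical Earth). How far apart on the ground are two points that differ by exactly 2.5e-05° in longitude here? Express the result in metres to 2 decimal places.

2.5e-05° of longitude at 52.897° is 2.5e-05 × 111699 × cos 52.897° ≈ 2.5e-05 × 67382.4 = 1.68456 m.

1.68 metres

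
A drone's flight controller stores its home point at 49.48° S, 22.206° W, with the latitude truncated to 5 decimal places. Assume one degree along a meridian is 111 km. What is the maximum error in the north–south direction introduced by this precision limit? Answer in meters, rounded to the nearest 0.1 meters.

1.1 meters

Truncating at 5 decimal places can drop up to a full unit in the last place, so the latitude may be off by as much as 1e-05°.
Along the meridian that is 1e-05° × 111000 m/° = 1.11 m.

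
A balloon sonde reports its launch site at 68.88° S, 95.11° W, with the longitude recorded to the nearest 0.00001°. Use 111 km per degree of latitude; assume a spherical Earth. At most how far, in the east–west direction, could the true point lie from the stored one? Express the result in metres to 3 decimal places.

0.200 metres

Rounding to 5 decimal places leaves the longitude within ±5e-06° of the true value.
Parallels shrink by cos φ, so at 68.88° a degree of longitude is 111000 × 0.3603 ≈ 39995.8 m.
East–west error: 5e-06° × 39995.8 m/° ≈ 0.199979 m.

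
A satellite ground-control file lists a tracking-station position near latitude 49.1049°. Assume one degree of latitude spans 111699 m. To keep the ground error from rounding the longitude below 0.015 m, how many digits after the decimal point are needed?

7 decimal places

At 49.1049° one degree of longitude covers 111699 × cos 49.1049° ≈ 111699 × 0.6547 ≈ 73126.7 m.
Rounding to N decimal places gives at most 0.5 × 10⁻ᴺ degrees of error, i.e. 0.5 × 10⁻ᴺ × 73126.7 m.
Need 0.5 × 73126.7 × 10⁻ᴺ ≤ 0.015 → 10⁻ᴺ ≤ 4.102e-07, so N ≥ 6.39.
At 6 places the error can reach 0.0366 m, but 7 places keeps it to 0.00366 m.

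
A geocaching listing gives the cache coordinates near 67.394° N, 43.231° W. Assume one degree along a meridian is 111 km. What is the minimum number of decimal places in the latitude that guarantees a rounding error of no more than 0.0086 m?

7

One degree of latitude covers 111000 m.
Rounding to N decimal places gives at most 0.5 × 10⁻ᴺ degrees of error, i.e. 0.5 × 10⁻ᴺ × 111000 m.
Setting 55500 × 10⁻ᴺ ≤ 0.0086 gives 10ᴺ ≥ 6.453e+06, i.e. N ≥ 6.81.
At 6 places the error can reach 0.0555 m, but 7 places keeps it to 0.00555 m.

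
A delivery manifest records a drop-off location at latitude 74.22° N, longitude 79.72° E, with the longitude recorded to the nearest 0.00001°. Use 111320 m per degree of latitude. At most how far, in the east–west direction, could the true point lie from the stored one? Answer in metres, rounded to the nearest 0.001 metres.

Rounding to 5 decimal places leaves the longitude within ±5e-06° of the true value.
At latitude 74.22° a degree of longitude spans 111320 m × cos 74.22° = 111320 × 0.2719 ≈ 30272.8 m.
East–west error: 5e-06° × 30272.8 m/° ≈ 0.151364 m.

0.151 metres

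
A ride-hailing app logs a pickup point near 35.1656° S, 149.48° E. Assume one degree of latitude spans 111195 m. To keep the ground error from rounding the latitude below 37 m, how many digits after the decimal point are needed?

4

One degree of latitude covers 111195 m.
With N decimal places the half-ulp bound is 0.5·10⁻ᴺ°, or 0.5·10⁻ᴺ × 111195 m on the ground.
Need 0.5 × 111195 × 10⁻ᴺ ≤ 37 → 10⁻ᴺ ≤ 6.655e-04, so N ≥ 3.18.
At 3 places the error can reach 55.6 m, but 4 places keeps it to 5.56 m.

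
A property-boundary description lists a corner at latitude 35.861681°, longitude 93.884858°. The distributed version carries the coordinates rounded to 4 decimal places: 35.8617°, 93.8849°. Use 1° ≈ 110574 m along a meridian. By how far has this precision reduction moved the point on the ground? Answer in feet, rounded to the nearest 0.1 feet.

Δlat = 35.861681 − 35.8617 = -0.000019°; Δlon = 93.884858 − 93.8849 = -0.000042°.
N–S: -0.000019° × 110574 m/° = -2.10091 m.
East–west at this latitude: -0.000042° × 110574 × cos 35.8617° ≈ -0.000042 × 89612.9 = -3.76374 m.
Distance: √(2.10091² + 3.76374²) ≈ 4.3104 m.
Converting: 4.3104 m × 3.2808 ft/m ≈ 14.142 ft.

14.1 feet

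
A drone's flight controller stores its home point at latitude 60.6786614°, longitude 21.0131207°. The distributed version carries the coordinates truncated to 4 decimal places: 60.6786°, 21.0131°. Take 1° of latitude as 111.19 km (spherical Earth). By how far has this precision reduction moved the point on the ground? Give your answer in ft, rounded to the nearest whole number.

23 ft

The latitude changed by +0.0000614° and the longitude by +0.0000207°.
North–south shift: 0.0000614 × 111190 = 6.82707 m.
E–W at 60.6786°: 0.0000207° × 111190 × cos 60.6786° = 0.0000207 × 111190 × 0.4897 ≈ 1.12713 m.
Distance: √(6.82707² + 1.12713²) ≈ 6.91948 m.
In feet: 6.91948 m ÷ 0.3048 ≈ 22.702 ft.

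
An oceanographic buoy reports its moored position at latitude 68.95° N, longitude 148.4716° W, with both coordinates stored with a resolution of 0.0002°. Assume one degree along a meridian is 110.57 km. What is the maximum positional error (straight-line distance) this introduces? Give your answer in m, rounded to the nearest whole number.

With a 0.0002° grid the true value lies within half a step, ±0.0002°/2 = ±0.0001°, of the stored one.
Latitude error → 0.0001 × 110570 = 11.057 m along the meridian.
E–W at 68.95°: 0.0001° × 110570 × cos 68.95° = 0.0001 × 110570 × 0.3592 ≈ 3.97148 m.
The two errors are perpendicular, so the maximum displacement is √(11.057² + 3.97148²) ≈ 11.7486 m.

12 m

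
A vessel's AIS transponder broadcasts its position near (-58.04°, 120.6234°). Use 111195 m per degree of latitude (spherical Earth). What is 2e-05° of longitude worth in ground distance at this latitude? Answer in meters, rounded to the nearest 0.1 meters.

1.2 meters

2e-05° of longitude at 58.04° is 2e-05 × 111195 × cos 58.04° ≈ 2e-05 × 58858.5 = 1.17717 m.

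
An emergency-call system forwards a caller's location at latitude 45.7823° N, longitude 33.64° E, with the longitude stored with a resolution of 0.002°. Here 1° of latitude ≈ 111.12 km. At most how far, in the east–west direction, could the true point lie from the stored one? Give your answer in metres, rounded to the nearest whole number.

77 metres

With a 0.002° grid the true value lies within half a step, ±0.002°/2 = ±0.001°, of the stored one.
Parallels shrink by cos φ, so at 45.7823° a degree of longitude is 111120 × 0.6974 ≈ 77493.6 m.
So at most 0.001° × 77493.6 ≈ 77.4936 m east–west.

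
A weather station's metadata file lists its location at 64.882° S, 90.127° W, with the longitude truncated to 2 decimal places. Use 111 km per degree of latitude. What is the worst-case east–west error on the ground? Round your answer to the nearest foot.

Truncating at 2 decimal places can drop up to a full unit in the last place, so the longitude may be off by as much as 0.01°.
One degree of longitude at 64.882° is 111000 × cos 64.882° ≈ 111000 × 0.4245 = 47117.7 m.
Maximum E–W displacement: 0.01 × 47117.7 = 471.177 m.
In feet: 471.177 m ÷ 0.3048 ≈ 1545.9 ft.

1546 feet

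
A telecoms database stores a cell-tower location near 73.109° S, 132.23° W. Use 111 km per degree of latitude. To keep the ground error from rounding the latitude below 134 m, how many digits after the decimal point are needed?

3

One degree of latitude covers 111000 m.
Rounding to N decimal places gives at most 0.5 × 10⁻ᴺ degrees of error, i.e. 0.5 × 10⁻ᴺ × 111000 m.
Need 0.5 × 111000 × 10⁻ᴺ ≤ 134 → 10⁻ᴺ ≤ 2.414e-03, so N ≥ 2.62.
N = 2 would give 555 m (too coarse); N = 3 gives 55.5 m ≤ 134 m.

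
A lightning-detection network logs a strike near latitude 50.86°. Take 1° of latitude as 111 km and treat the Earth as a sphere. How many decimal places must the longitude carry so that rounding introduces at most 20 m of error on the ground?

At 50.86° one degree of longitude covers 111000 × cos 50.86° ≈ 111000 × 0.6312 ≈ 70065.1 m.
N decimal places → at most half a unit in the last place, 0.5 × 10⁻ᴺ° = 70065.1/2 × 10⁻ᴺ m.
Setting 35032.6 × 10⁻ᴺ ≤ 20 gives 10ᴺ ≥ 1752, i.e. N ≥ 3.24.
At 3 places the error can reach 35 m, but 4 places keeps it to 3.5 m.

4 decimal places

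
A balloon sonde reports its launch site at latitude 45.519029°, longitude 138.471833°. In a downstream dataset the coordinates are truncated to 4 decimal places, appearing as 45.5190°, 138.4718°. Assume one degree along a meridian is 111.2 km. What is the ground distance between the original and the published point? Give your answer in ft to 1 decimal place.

Δlat = 45.519029 − 45.5190 = +0.000029°; Δlon = 138.471833 − 138.4718 = +0.000033°.
N–S: 0.000029° × 111200 m/° = 3.2248 m.
East–west at this latitude: 0.000033° × 111200 × cos 45.519° ≈ 0.000033 × 77914.8 = 2.57119 m.
Hypotenuse of the two orthogonal shifts: √(3.2248² + 2.57119²) = 4.12436 m.
Converting: 4.12436 m × 3.2808 ft/m ≈ 13.531 ft.

13.5 ft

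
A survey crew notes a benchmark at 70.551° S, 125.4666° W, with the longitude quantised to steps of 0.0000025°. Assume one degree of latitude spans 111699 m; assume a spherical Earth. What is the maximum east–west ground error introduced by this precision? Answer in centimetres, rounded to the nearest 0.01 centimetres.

4.65 centimetres

With a 0.0000025° grid the true value lies within half a step, ±0.0000025°/2 = ±1.25e-06°, of the stored one.
Parallels shrink by cos φ, so at 70.551° a degree of longitude is 111699 × 0.3330 ≈ 37192.2 m.
Maximum E–W displacement: 1.25e-06 × 37192.2 = 0.0464902 m.
That is 0.0464902 m = 4.649 cm.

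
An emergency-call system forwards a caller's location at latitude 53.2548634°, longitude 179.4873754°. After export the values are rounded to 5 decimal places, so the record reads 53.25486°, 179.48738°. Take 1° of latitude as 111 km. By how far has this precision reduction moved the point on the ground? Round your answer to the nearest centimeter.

Δlat = 53.2548634 − 53.25486 = +0.0000034°; Δlon = 179.4873754 − 179.48738 = -0.0000046°.
North–south shift: 0.0000034 × 111000 = 0.3774 m.
E–W at 53.2549°: -0.0000046° × 111000 × cos 53.2549° = -0.0000046 × 111000 × 0.5983 ≈ -0.30547 m.
Combined displacement = (0.3774² + 0.30547²)^½ ≈ 0.485533 m.
That is 0.485533 m = 48.553 cm.

49 centimeters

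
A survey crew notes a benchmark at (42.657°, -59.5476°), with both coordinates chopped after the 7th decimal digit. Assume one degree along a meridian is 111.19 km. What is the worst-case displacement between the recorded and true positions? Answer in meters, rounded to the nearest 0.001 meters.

0.014 meters

Truncating at 7 decimal places can drop up to a full unit in the last place, so each coordinate may be off by as much as 1e-07°.
N–S: 1e-07° × 111190 m/° = 0.011119 m.
Longitude error → 1e-07 × 111190 × cos 42.657° = 1e-07 × 111190 × 0.7354 ≈ 0.00817717 m.
The two errors are perpendicular, so the maximum displacement is √(0.011119² + 0.00817717²) ≈ 0.0138021 m.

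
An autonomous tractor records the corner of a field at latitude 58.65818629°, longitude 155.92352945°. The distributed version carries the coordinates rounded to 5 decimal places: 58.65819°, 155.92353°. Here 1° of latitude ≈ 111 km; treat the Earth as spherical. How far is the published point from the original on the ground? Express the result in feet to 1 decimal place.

1.4 feet

Δlat = 58.65818629 − 58.65819 = -0.00000371°; Δlon = 155.92352945 − 155.92353 = -0.00000055°.
N–S: -0.00000371° × 111000 m/° = -0.41181 m.
E–W at 58.6582°: -0.00000055° × 111000 × cos 58.6582° = -0.00000055 × 111000 × 0.5201 ≈ -0.0317547 m.
Combined displacement = (0.41181² + 0.0317547²)^½ ≈ 0.413032 m.
In feet: 0.413032 m ÷ 0.3048 ≈ 1.3551 ft.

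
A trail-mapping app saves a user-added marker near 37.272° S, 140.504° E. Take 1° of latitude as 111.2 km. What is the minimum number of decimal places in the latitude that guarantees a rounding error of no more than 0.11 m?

One degree of latitude covers 111200 m.
With N decimal places the half-ulp bound is 0.5·10⁻ᴺ°, or 0.5·10⁻ᴺ × 111200 m on the ground.
Need 0.5 × 111200 × 10⁻ᴺ ≤ 0.11 → 10⁻ᴺ ≤ 1.978e-06, so N ≥ 5.70.
At 5 places the error can reach 0.556 m, but 6 places keeps it to 0.0556 m.

6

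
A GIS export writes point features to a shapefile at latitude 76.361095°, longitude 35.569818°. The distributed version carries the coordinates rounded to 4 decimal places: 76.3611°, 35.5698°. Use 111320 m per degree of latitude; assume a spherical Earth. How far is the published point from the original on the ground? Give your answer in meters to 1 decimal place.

The latitude changed by -0.000005° and the longitude by +0.000018°.
North–south shift: -0.000005 × 111320 = -0.5566 m.
East–west at this latitude: 0.000018° × 111320 × cos 76.3611° ≈ 0.000018 × 26249.5 = 0.472491 m.
Hypotenuse of the two orthogonal shifts: √(0.5566² + 0.472491²) = 0.730103 m.

0.7 meters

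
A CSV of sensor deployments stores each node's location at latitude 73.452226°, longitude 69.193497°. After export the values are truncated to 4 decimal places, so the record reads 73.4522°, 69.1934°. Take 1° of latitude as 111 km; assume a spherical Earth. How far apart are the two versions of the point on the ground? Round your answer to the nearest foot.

14 feet

Δlat = 73.452226 − 73.4522 = +0.000026°; Δlon = 69.193497 − 69.1934 = +0.000097°.
North–south shift: 0.000026 × 111000 = 2.886 m.
E–W at 73.4522°: 0.000097° × 111000 × cos 73.4522° = 0.000097 × 111000 × 0.2848 ≈ 3.0666 m.
Combined displacement = (2.886² + 3.0666²)^½ ≈ 4.21106 m.
Converting: 4.21106 m × 3.2808 ft/m ≈ 13.816 ft.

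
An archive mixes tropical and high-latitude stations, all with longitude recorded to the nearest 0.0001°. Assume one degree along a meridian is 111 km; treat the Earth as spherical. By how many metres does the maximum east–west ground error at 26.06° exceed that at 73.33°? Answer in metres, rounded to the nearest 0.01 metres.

Rounding to 4 decimal places leaves the longitude within ±5e-05° of the true value.
Error at 26.06° = 5e-05° × 111000 × cos 26.06° ≈ 5.55 × 0.8983 = 4.9858 m.
Error at 73.33° = 5e-05° × 111000 × cos 73.33° ≈ 5.55 × 0.2869 = 1.5921 m.
So the lower-latitude error exceeds the higher by 4.9858 − 1.5921 = 3.3937 m.

3.39 metres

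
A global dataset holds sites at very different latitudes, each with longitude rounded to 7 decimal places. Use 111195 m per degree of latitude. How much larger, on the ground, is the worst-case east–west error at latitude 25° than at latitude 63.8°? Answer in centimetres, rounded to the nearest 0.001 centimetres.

Rounding to 7 decimal places leaves the longitude within ±5e-08° of the true value.
At 25°: 5e-08° × 111195 × cos 25° = 5e-08 × 111195 × 0.9063 ≈ 0.0050388 m.
At 63.8°: 5e-08° × 111195 × cos 63.8° = 5e-08 × 111195 × 0.4415 ≈ 0.0024547 m.
Difference: 0.0050388 − 0.0024547 = 0.0025842 m.
That is 0.00258418 m = 0.25842 cm.

0.258 centimetres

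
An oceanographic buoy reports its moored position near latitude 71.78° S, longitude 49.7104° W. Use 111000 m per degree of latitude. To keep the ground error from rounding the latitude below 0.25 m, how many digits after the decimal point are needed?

One degree of latitude covers 111000 m.
Rounding to N decimal places gives at most 0.5 × 10⁻ᴺ degrees of error, i.e. 0.5 × 10⁻ᴺ × 111000 m.
Setting 55500 × 10⁻ᴺ ≤ 0.25 gives 10ᴺ ≥ 2.22e+05, i.e. N ≥ 5.35.
At 5 places the error can reach 0.555 m, but 6 places keeps it to 0.0555 m.

6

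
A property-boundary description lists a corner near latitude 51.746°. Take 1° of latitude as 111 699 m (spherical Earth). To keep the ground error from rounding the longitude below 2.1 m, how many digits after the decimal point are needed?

5 decimal places

At 51.746° one degree of longitude covers 111699 × cos 51.746° ≈ 111699 × 0.6191 ≈ 69158.3 m.
With N decimal places the half-ulp bound is 0.5·10⁻ᴺ°, or 0.5·10⁻ᴺ × 69158.3 m on the ground.
Setting 34579.1 × 10⁻ᴺ ≤ 2.1 gives 10ᴺ ≥ 1.647e+04, i.e. N ≥ 4.22.
So 5 decimal places suffice (0.346 m); 4 would allow up to 3.46 m.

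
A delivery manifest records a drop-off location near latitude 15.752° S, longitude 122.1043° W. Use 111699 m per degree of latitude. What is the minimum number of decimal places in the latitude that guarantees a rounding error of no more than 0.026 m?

One degree of latitude covers 111699 m.
N decimal places → at most half a unit in the last place, 0.5 × 10⁻ᴺ° = 111699/2 × 10⁻ᴺ m.
Setting 55849.5 × 10⁻ᴺ ≤ 0.026 gives 10ᴺ ≥ 2.148e+06, i.e. N ≥ 6.33.
At 6 places the error can reach 0.0558 m, but 7 places keeps it to 0.00558 m.

7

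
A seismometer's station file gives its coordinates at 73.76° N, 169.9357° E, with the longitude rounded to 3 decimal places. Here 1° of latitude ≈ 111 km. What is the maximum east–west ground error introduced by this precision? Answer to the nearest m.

Rounding to 3 decimal places leaves the longitude within ±0.0005° of the true value.
One degree of longitude at 73.76° is 111000 × cos 73.76° ≈ 111000 × 0.2797 = 31042.4 m.
So at most 0.0005° × 31042.4 ≈ 15.5212 m east–west.

16 m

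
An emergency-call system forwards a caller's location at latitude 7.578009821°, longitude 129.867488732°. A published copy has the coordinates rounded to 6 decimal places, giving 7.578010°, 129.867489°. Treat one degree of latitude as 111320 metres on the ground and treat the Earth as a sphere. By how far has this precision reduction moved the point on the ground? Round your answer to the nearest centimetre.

4 centimetres

The latitude changed by -0.000000179° and the longitude by -0.000000268°.
North–south shift: -0.000000179 × 111320 = -0.0199263 m.
East–west at this latitude: -0.000000268° × 111320 × cos 7.57801° ≈ -0.000000268 × 110348 = -0.0295732 m.
Distance: √(0.0199263² + 0.0295732²) ≈ 0.0356599 m.
That is 0.0356599 m = 3.566 cm.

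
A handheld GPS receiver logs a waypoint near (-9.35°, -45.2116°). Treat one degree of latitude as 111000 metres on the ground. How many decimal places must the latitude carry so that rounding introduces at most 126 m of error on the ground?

One degree of latitude covers 111000 m.
N decimal places → at most half a unit in the last place, 0.5 × 10⁻ᴺ° = 111000/2 × 10⁻ᴺ m.
Setting 55500 × 10⁻ᴺ ≤ 126 gives 10ᴺ ≥ 440.5, i.e. N ≥ 2.64.
At 2 places the error can reach 555 m, but 3 places keeps it to 55.5 m.

3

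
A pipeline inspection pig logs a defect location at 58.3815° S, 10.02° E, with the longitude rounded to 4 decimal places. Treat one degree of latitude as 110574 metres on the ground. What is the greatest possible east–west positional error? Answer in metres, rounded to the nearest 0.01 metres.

2.90 metres

Rounding to 4 decimal places leaves the longitude within ±5e-05° of the true value.
Parallels shrink by cos φ, so at 58.3815° a degree of longitude is 110574 × 0.5243 ≈ 57969.6 m.
Maximum E–W displacement: 5e-05 × 57969.6 = 2.89848 m.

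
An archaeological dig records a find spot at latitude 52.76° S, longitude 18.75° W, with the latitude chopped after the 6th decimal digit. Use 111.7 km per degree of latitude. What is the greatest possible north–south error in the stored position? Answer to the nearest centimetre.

Truncating at 6 decimal places can drop up to a full unit in the last place, so the latitude may be off by as much as 1e-06°.
North–south distance: 1e-06° × 111700 m/° = 0.1117 m.
That is 0.1117 m = 11.17 cm.

11 centimetres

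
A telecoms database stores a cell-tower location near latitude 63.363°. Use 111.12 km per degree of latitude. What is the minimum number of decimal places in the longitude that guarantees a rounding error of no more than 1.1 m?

At 63.363° one degree of longitude covers 111120 × cos 63.363° ≈ 111120 × 0.4483 ≈ 49819.1 m.
Rounding to N decimal places gives at most 0.5 × 10⁻ᴺ degrees of error, i.e. 0.5 × 10⁻ᴺ × 49819.1 m.
Setting 24909.6 × 10⁻ᴺ ≤ 1.1 gives 10ᴺ ≥ 2.265e+04, i.e. N ≥ 4.35.
So 5 decimal places suffice (0.249 m); 4 would allow up to 2.49 m.

5 decimal places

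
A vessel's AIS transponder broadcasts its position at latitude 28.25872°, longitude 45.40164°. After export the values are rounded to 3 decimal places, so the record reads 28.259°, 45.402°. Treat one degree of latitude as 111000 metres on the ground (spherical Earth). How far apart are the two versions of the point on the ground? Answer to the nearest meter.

Δlat = 28.25872 − 28.259 = -0.00028°; Δlon = 45.40164 − 45.402 = -0.00036°.
North–south shift: -0.00028 × 111000 = -31.08 m.
E–W at 28.259°: -0.00036° × 111000 × cos 28.259° = -0.00036 × 111000 × 0.8808 ≈ -35.1974 m.
Distance: √(31.08² + 35.1974²) ≈ 46.9556 m.

47 meters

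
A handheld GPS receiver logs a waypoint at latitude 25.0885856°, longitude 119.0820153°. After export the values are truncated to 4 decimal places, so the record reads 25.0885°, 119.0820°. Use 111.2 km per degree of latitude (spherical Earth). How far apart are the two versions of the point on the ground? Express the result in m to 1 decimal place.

9.6 m

Δlat = 25.0885856 − 25.0885 = +0.0000856°; Δlon = 119.0820153 − 119.0820 = +0.0000153°.
North–south shift: 0.0000856 × 111200 = 9.51872 m.
East–west at this latitude: 0.0000153° × 111200 × cos 25.0885° ≈ 0.0000153 × 100709 = 1.54084 m.
Distance: √(9.51872² + 1.54084²) ≈ 9.64263 m.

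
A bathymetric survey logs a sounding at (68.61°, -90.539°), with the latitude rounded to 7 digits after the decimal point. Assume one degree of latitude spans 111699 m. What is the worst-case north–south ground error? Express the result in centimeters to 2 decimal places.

Rounding to 7 decimal places leaves the latitude within ±5e-08° of the true value.
Along the meridian that is 5e-08° × 111699 m/° = 0.00558495 m.
That is 0.00558495 m = 0.55849 cm.

0.56 centimeters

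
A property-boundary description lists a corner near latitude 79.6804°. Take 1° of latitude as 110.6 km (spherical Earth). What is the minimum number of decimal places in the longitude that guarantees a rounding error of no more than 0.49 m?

At 79.6804° one degree of longitude covers 110600 × cos 79.6804° ≈ 110600 × 0.1791 ≈ 19812.7 m.
Rounding to N decimal places gives at most 0.5 × 10⁻ᴺ degrees of error, i.e. 0.5 × 10⁻ᴺ × 19812.7 m.
Setting 9906.37 × 10⁻ᴺ ≤ 0.49 gives 10ᴺ ≥ 2.022e+04, i.e. N ≥ 4.31.
At 4 places the error can reach 0.991 m, but 5 places keeps it to 0.0991 m.

5 decimal places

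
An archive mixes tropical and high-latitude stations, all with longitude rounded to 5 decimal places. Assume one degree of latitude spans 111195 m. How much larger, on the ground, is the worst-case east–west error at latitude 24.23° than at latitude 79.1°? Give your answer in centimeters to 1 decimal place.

40.2 centimeters

Rounding to 5 decimal places leaves the longitude within ±5e-06° of the true value.
At 24.23°: 5e-06° × 111195 × cos 24.23° = 5e-06 × 111195 × 0.9119 ≈ 0.507 m.
At 79.1°: 5e-06° × 111195 × cos 79.1° = 5e-06 × 111195 × 0.1891 ≈ 0.10513 m.
Difference: 0.507 − 0.10513 = 0.40186 m.
That is 0.401864 m = 40.186 cm.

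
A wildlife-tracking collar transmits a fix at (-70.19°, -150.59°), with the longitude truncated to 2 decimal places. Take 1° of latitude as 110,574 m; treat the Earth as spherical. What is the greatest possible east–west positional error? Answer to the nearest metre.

375 metres

Truncating at 2 decimal places can drop up to a full unit in the last place, so the longitude may be off by as much as 0.01°.
Parallels shrink by cos φ, so at 70.19° a degree of longitude is 110574 × 0.3389 ≈ 37473.8 m.
So at most 0.01° × 37473.8 ≈ 374.738 m east–west.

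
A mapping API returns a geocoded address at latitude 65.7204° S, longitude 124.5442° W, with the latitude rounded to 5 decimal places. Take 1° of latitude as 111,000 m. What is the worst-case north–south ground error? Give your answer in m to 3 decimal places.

0.555 m

Rounding to 5 decimal places leaves the latitude within ±5e-06° of the true value.
North–south distance: 5e-06° × 111000 m/° = 0.555 m.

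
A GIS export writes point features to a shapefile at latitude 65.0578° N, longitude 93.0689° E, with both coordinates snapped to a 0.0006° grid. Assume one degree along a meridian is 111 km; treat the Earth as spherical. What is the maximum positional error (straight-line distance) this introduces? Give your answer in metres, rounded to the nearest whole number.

With a 0.0006° grid the true value lies within half a step, ±0.0006°/2 = ±0.0003°, of the stored one.
N–S: 0.0003° × 111000 m/° = 33.3 m.
E–W at 65.0578°: 0.0003° × 111000 × cos 65.0578° = 0.0003 × 111000 × 0.4217 ≈ 14.0427 m.
Combining orthogonally: (33.3² + 14.0427²)^½ ≈ 36.1398 m.

36 metres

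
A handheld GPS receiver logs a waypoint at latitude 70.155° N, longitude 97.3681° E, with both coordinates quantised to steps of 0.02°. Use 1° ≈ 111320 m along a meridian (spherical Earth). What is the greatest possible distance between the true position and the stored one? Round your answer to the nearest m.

With a 0.02° grid the true value lies within half a step, ±0.02°/2 = ±0.01°, of the stored one.
Latitude error → 0.01 × 111320 = 1113.2 m along the meridian.
E–W at 70.155°: 0.01° × 111320 × cos 70.155° = 0.01 × 111320 × 0.3395 ≈ 377.906 m.
Worst case both components are at the extreme and orthogonal: √(1113.2² + 377.906²) ≈ 1175.6 m.

1176 m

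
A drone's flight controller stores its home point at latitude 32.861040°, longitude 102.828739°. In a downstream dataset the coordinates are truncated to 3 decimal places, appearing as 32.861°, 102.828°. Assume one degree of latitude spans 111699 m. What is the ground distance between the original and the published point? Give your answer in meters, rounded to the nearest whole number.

Δlat = 32.861040 − 32.861 = +0.000040°; Δlon = 102.828739 − 102.828 = +0.000739°.
North–south shift: 0.000040 × 111699 = 4.46796 m.
E–W at 32.861°: 0.000739° × 111699 × cos 32.861° = 0.000739 × 111699 × 0.8400 ≈ 69.3374 m.
Distance: √(4.46796² + 69.3374²) ≈ 69.4812 m.

69 meters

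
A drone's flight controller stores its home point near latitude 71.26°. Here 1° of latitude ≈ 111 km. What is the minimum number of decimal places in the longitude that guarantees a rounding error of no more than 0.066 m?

At 71.26° one degree of longitude covers 111000 × cos 71.26° ≈ 111000 × 0.3213 ≈ 35661.4 m.
Rounding to N decimal places gives at most 0.5 × 10⁻ᴺ degrees of error, i.e. 0.5 × 10⁻ᴺ × 35661.4 m.
Need 0.5 × 35661.4 × 10⁻ᴺ ≤ 0.066 → 10⁻ᴺ ≤ 3.701e-06, so N ≥ 5.43.
So 6 decimal places suffice (0.0178 m); 5 would allow up to 0.178 m.

6 decimal places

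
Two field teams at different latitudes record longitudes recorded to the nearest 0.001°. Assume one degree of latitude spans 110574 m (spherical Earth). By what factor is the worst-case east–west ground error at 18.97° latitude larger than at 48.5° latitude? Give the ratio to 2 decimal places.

1.43

Rounding to 3 decimal places leaves the longitude within ±0.0005° of the true value.
Error at 18.97° = 0.0005° × 110574 × cos 18.97° ≈ 55.287 × 0.9457 = 52.284 m.
At 48.5°: 0.0005° × 110574 × cos 48.5° = 0.0005 × 110574 × 0.6626 ≈ 36.634 m.
Ratio: 52.284 / 36.634 = cos 18.97° / cos 48.5° ≈ 1.4272.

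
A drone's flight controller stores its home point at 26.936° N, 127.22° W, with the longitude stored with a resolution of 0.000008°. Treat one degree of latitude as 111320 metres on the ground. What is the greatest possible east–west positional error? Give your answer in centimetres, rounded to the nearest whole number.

40 centimetres

With a 0.000008° grid the true value lies within half a step, ±0.000008°/2 = ±4e-06°, of the stored one.
At latitude 26.936° a degree of longitude spans 111320 m × cos 26.936° = 111320 × 0.8915 ≈ 99243.2 m.
So at most 4e-06° × 99243.2 ≈ 0.396973 m east–west.
That is 0.396973 m = 39.697 cm.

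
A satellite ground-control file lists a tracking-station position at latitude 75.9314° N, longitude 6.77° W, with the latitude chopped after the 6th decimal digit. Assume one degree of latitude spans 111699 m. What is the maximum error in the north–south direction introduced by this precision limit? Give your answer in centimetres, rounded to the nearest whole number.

Truncating at 6 decimal places can drop up to a full unit in the last place, so the latitude may be off by as much as 1e-06°.
North–south distance: 1e-06° × 111699 m/° = 0.111699 m.
That is 0.111699 m = 11.17 cm.

11 centimetres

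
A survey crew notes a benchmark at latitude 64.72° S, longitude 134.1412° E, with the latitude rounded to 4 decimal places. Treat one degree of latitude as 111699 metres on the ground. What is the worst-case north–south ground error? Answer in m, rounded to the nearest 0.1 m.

5.6 m

Rounding to 4 decimal places leaves the latitude within ±5e-05° of the true value.
North–south distance: 5e-05° × 111699 m/° = 5.58495 m.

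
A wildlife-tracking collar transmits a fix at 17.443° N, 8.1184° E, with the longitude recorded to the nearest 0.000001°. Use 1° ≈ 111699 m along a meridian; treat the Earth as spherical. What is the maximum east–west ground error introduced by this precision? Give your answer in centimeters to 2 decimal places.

5.33 centimeters

Rounding to 6 decimal places leaves the longitude within ±5e-07° of the true value.
One degree of longitude at 17.443° is 111699 × cos 17.443° ≈ 111699 × 0.9540 = 106563 m.
So at most 5e-07° × 106563 ≈ 0.0532813 m east–west.
That is 0.0532813 m = 5.3281 cm.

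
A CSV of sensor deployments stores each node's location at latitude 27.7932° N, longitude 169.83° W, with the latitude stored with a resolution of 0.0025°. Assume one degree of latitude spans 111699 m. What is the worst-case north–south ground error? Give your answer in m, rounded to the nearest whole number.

With a 0.0025° grid the true value lies within half a step, ±0.0025°/2 = ±0.00125°, of the stored one.
So the N–S error is at most 0.00125 × 111699 = 139.624 m.

140 m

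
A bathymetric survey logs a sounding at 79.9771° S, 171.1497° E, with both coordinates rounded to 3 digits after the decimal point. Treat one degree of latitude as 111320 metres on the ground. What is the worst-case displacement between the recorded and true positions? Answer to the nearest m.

Rounding to 3 decimal places leaves each coordinate within ±0.0005° of the true value.
North–south component: 0.0005° × 111320 = 55.66 m.
Longitude error → 0.0005 × 111320 × cos 79.9771° = 0.0005 × 111320 × 0.1740 ≈ 9.68717 m.
Worst case both components are at the extreme and orthogonal: √(55.66² + 9.68717²) ≈ 56.4967 m.

56 m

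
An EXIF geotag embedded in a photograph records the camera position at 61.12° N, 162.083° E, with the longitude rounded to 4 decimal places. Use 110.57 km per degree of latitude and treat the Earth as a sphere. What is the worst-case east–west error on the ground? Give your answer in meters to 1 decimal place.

2.7 meters

Rounding to 4 decimal places leaves the longitude within ±5e-05° of the true value.
At latitude 61.12° a degree of longitude spans 110570 m × cos 61.12° = 110570 × 0.4830 ≈ 53402.7 m.
East–west error: 5e-05° × 53402.7 m/° ≈ 2.67014 m.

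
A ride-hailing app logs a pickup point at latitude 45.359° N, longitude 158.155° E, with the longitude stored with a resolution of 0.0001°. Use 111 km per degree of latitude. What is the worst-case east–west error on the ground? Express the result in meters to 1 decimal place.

With a 0.0001° grid the true value lies within half a step, ±0.0001°/2 = ±5e-05°, of the stored one.
One degree of longitude at 45.359° is 111000 × cos 45.359° ≈ 111000 × 0.7027 = 77995.5 m.
East–west error: 5e-05° × 77995.5 m/° ≈ 3.89978 m.

3.9 meters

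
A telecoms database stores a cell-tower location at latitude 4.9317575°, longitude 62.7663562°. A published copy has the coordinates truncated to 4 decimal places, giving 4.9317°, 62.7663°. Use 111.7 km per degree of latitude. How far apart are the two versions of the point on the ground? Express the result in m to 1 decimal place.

9.0 m

The latitude changed by +0.0000575° and the longitude by +0.0000562°.
N–S: 0.0000575° × 111700 m/° = 6.42275 m.
East–west at this latitude: 0.0000562° × 111700 × cos 4.9317° ≈ 0.0000562 × 111286 = 6.2543 m.
Distance: √(6.42275² + 6.2543²) ≈ 8.96482 m.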